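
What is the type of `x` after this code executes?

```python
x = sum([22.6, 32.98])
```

sum() of floats returns float

float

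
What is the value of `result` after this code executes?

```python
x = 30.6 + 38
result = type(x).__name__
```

x is float; result = 'float'

'float'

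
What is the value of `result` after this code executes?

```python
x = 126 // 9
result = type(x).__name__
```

x is int; result = 'int'

'int'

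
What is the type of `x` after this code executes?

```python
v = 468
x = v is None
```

'is' comparison returns bool

bool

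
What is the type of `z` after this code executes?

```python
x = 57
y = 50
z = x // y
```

int // int = int

int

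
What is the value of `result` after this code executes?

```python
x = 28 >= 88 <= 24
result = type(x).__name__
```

x is bool; result = 'bool'

'bool'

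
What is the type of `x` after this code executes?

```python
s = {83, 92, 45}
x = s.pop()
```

Popping from set[int] returns int

int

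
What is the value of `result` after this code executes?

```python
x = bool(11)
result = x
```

x = True; result = True

True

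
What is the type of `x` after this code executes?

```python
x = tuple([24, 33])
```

tuple() constructor returns tuple

tuple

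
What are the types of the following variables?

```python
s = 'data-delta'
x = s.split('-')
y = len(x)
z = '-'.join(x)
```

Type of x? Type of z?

str.split() returns list; str.join() returns str

list, str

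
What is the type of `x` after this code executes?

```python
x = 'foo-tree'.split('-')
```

str.split() returns list

list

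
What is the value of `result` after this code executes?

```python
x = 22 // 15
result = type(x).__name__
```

x is int; result = 'int'

'int'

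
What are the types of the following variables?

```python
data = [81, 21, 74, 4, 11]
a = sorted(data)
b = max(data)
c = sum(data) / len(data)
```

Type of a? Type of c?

sorted() returns list; int / int = float

list, float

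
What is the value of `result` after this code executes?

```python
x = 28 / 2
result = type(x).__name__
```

x is float; result = 'float'

'float'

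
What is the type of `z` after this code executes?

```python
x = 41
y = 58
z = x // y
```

int // int = int

int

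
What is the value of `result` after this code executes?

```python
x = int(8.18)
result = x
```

x = 8; result = 8

8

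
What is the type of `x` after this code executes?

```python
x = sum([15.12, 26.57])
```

sum() of floats returns float

float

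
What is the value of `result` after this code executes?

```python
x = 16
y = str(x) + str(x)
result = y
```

x = 16; y = '1616'; result = '1616'

'1616'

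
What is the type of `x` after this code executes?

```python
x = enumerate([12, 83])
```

enumerate() returns an enumerate object

enumerate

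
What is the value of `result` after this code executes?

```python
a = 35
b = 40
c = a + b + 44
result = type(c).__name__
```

a is int; b is int; c is int; result = 'int'

'int'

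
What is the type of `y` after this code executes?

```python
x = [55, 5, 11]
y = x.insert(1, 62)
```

list.insert() returns None

NoneType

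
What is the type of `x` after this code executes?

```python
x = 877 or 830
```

'or' returns first truthy value (int)

int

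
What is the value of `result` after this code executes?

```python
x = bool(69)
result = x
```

x = True; result = True

True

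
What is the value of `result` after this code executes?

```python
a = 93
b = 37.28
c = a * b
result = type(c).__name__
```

a is int; b is float; c is float; result = 'float'

'float'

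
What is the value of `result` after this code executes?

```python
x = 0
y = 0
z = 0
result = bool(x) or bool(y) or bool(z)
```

x = 0; y = 0; z = 0; result = False

False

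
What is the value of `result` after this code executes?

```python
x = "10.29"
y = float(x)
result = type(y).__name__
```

x is str; y is float; result = 'float'

'float'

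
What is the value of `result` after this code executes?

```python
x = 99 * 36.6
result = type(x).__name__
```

x is float; result = 'float'

'float'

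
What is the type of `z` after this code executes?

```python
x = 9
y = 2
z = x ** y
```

positive int ** positive int = int

int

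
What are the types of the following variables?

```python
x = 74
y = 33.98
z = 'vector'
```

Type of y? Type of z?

y is assigned a number with a decimal point, so it is a float; z is assigned a quoted string literal, so it is a str

float, str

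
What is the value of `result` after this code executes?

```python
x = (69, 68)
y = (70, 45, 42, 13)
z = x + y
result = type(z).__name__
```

x is tuple; y is tuple; z is tuple; result = 'tuple'

'tuple'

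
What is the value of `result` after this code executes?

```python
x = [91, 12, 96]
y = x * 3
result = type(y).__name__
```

x is list; y is list; result = 'list'

'list'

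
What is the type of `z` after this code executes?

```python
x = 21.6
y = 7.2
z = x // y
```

float // float = float

float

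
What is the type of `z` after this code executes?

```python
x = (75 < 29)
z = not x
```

'not' returns bool

bool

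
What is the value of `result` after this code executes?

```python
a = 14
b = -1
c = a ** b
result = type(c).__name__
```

a is int; b is int; c is float; result = 'float'

'float'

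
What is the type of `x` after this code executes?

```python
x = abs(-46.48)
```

abs() of float returns float

float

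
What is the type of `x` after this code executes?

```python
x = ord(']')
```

ord() returns int (code point)

int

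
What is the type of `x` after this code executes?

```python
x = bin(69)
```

bin() returns str representation

str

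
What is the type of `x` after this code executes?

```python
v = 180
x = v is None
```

'is' comparison returns bool

bool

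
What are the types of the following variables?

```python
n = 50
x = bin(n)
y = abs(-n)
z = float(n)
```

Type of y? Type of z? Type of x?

abs() of int returns int; float() returns float; bin() returns str

int, float, str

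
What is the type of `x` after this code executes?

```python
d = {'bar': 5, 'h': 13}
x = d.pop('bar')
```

dict.pop() returns the value

int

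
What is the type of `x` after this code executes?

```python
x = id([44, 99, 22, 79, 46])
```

id() returns int

int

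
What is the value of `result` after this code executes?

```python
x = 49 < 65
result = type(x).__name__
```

x is bool; result = 'bool'

'bool'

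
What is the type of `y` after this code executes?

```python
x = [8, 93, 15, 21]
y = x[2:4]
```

Slicing a list returns a list

list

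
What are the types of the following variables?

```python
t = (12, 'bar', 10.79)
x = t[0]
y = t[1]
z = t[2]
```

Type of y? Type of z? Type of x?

tuple[1] is str; tuple[2] is float; tuple[0] is int

str, float, int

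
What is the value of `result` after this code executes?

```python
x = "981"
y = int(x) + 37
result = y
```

x = '981'; y = 1018; result = 1018

1018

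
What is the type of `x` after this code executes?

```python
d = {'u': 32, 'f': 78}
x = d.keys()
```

.keys() returns dict_keys view

dict_keys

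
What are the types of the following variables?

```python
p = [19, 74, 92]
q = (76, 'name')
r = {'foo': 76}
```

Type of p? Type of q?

p is assigned a list literal (square brackets); q is assigned a tuple (parenthesized, comma-separated values)

list, tuple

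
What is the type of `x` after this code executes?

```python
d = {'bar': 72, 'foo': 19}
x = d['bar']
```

Accessing dict[str, int] with str key returns int

int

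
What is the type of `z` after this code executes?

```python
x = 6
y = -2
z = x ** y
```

int ** negative = float

float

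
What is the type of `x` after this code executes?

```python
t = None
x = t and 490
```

'and' returns first falsy value (None)

NoneType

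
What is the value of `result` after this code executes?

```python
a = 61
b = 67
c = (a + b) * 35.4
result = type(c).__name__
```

a is int; b is int; c is float; result = 'float'

'float'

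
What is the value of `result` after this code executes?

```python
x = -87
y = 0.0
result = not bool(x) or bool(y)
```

x = -87; y = 0.0; result = False

False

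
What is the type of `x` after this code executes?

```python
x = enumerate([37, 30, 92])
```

enumerate() returns an enumerate object

enumerate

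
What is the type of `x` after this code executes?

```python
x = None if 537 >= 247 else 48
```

537 >= 247 is True, so the if branch is taken

NoneType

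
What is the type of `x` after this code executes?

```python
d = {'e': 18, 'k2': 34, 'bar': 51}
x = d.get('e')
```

dict.get() returns value type when found

int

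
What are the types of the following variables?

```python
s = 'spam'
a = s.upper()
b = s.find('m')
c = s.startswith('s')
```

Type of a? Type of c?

upper() returns str; startswith() returns bool

str, bool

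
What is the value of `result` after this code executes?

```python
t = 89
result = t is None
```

t = 89; result = False

False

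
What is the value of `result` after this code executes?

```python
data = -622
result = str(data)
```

data = -622; result = '-622'

'-622'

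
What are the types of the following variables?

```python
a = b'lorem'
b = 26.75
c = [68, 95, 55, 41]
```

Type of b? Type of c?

b is assigned a number with a decimal point, so it is a float; c is assigned a list literal (square brackets)

float, list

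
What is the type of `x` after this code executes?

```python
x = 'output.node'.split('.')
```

str.split() returns list

list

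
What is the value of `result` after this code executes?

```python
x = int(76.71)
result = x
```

x = 76; result = 76

76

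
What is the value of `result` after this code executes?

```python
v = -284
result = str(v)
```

v = -284; result = '-284'

'-284'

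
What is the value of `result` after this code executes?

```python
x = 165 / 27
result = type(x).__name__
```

x is float; result = 'float'

'float'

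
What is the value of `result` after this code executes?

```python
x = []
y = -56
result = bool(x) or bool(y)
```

x = []; y = -56; result = True

True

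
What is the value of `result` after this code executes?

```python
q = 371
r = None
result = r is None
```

q = 371; r = None; result = True

True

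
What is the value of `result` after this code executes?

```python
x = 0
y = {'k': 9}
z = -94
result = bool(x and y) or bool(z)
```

x = 0; y = {'k': 9}; z = -94; result = True

True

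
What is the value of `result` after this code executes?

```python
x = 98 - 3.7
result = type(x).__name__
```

x is float; result = 'float'

'float'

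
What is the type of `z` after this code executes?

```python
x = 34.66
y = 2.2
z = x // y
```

float // float = float

float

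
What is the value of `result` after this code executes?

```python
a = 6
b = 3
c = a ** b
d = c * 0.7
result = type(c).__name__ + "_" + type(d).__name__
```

a is int; b is int; c is int; d is float; result = 'int_float'

'int_float'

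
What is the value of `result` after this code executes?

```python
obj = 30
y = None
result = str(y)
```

obj = 30; y = None; result = 'None'

'None'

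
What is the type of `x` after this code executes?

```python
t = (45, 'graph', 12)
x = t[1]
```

Index 1 of tuple is a str literal

str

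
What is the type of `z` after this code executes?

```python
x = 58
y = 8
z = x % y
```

int % int = int

int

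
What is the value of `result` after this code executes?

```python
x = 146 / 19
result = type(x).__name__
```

x is float; result = 'float'

'float'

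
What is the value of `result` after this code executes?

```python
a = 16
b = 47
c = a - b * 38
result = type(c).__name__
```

a is int; b is int; c is int; result = 'int'

'int'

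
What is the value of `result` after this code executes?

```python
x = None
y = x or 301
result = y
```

x = None; y = 301; result = 301

301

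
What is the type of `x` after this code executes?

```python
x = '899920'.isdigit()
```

str.isdigit() returns bool

bool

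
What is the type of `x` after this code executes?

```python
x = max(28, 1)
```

max() of ints returns int

int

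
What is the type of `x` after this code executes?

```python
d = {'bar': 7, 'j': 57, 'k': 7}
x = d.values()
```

.values() returns dict_values view

dict_values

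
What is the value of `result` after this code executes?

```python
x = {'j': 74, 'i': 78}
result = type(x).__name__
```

x is dict; result = 'dict'

'dict'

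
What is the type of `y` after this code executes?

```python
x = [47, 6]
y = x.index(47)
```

list.index() returns int

int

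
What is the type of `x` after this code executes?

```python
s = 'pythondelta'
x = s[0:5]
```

Slicing a str returns str

str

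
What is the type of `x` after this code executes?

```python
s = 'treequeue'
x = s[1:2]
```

Slicing a str returns str

str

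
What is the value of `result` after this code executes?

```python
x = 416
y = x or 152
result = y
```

x = 416; y = 416; result = 416

416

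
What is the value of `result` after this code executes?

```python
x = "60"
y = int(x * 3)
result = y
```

x = '60'; y = 606060; result = 606060

606060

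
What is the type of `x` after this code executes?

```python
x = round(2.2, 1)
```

round() with decimal places returns float

float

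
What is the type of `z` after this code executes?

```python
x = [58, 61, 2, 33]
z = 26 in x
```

'in' operator returns bool

bool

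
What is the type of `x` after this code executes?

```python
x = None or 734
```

'or' with None returns the other truthy value

int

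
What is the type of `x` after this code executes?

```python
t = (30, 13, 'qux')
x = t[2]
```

Index 2 of tuple is a str literal

str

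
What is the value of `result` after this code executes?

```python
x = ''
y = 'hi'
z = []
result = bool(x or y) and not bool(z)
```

x = ''; y = 'hi'; z = []; result = True

True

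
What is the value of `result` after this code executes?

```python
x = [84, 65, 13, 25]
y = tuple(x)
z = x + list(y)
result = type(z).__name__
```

x is list; y is tuple; z is list; result = 'list'

'list'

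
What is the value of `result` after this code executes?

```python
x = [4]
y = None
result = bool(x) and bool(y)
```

x = [4]; y = None; result = False

False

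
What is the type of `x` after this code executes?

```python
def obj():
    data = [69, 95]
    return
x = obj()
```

Bare return returns None

NoneType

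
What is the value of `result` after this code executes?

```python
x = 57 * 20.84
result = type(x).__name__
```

x is float; result = 'float'

'float'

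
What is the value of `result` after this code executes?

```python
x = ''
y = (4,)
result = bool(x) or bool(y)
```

x = ''; y = (4,); result = True

True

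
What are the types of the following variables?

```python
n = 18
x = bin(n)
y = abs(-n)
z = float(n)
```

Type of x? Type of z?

bin() returns str; float() returns float

str, float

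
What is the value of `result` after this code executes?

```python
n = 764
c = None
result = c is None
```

n = 764; c = None; result = True

True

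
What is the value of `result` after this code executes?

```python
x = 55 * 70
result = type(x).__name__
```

x is int; result = 'int'

'int'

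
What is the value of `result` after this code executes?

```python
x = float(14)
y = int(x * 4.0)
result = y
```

x = 14.0; y = 56; result = 56

56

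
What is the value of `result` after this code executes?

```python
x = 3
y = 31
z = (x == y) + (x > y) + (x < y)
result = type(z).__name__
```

x is int; y is int; z is int; result = 'int'

'int'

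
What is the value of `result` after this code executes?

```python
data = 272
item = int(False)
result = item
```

data = 272; item = 0; result = 0

0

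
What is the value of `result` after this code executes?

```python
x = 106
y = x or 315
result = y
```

x = 106; y = 106; result = 106

106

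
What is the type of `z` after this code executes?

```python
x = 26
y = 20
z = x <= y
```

Comparison returns bool

bool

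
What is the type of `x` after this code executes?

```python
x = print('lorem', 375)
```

print() returns None

NoneType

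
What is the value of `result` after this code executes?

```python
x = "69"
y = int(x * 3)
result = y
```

x = '69'; y = 696969; result = 696969

696969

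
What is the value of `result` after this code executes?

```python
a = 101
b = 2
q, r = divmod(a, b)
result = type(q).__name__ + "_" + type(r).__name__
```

a is int; b is int; q is int; r is int; result = 'int_int'

'int_int'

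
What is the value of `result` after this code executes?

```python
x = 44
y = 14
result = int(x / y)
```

x = 44; y = 14; result = 3

3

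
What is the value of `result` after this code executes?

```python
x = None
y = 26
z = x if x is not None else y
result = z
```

x = None; y = 26; z = 26; result = 26

26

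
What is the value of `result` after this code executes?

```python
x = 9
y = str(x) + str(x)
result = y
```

x = 9; y = '99'; result = '99'

'99'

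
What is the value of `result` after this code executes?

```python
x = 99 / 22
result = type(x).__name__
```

x is float; result = 'float'

'float'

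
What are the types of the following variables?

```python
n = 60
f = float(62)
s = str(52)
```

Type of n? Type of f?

n is assigned a bare integer (no decimal point), so it is an int; f is assigned the result of calling float(), which returns a float

int, float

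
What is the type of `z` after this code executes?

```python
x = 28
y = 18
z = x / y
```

int / int = float

float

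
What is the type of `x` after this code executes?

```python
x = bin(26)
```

bin() returns str representation

str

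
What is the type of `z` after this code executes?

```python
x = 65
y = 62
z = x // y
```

int // int = int

int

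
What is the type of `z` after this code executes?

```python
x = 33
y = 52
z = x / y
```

int / int = float

float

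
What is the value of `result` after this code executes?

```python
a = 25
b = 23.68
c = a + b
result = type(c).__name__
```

a is int; b is float; c is float; result = 'float'

'float'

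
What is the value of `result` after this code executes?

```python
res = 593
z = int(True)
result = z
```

res = 593; z = 1; result = 1

1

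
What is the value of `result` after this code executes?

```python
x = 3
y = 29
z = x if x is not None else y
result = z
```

x = 3; y = 29; z = 3; result = 3

3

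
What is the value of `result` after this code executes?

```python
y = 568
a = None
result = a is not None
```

y = 568; a = None; result = False

False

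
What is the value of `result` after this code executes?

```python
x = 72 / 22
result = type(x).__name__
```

x is float; result = 'float'

'float'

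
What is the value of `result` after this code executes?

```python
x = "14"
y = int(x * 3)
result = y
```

x = '14'; y = 141414; result = 141414

141414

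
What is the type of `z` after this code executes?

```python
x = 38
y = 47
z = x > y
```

Comparison returns bool

bool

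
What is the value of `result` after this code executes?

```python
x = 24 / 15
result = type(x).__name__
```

x is float; result = 'float'

'float'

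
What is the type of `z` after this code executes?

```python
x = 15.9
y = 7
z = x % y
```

float % int = float

float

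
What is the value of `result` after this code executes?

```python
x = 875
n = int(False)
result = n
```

x = 875; n = 0; result = 0

0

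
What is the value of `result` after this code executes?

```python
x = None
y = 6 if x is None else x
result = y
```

x = None; y = 6; result = 6

6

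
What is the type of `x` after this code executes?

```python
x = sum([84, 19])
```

sum() of ints returns int

int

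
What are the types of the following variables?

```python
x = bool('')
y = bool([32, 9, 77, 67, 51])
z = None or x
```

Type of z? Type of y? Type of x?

None or bool returns the bool; bool() returns bool; bool() returns bool

bool, bool, bool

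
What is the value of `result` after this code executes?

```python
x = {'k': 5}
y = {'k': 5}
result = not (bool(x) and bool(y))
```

x = {'k': 5}; y = {'k': 5}; result = False

False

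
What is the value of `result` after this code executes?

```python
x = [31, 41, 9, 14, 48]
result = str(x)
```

x = [31, 41, 9, 14, 48]; result = '[31, 41, 9, 14, 48]'

'[31, 41, 9, 14, 48]'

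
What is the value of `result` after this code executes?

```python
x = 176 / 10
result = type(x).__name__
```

x is float; result = 'float'

'float'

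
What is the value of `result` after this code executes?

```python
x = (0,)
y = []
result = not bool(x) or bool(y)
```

x = (0,); y = []; result = False

False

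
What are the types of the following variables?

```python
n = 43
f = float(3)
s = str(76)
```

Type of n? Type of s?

n is assigned a bare integer (no decimal point), so it is an int; s is assigned the result of calling str(), which returns a str

int, str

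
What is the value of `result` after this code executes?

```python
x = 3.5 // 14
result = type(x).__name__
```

x is float; result = 'float'

'float'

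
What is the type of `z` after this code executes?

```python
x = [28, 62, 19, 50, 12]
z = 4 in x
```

'in' operator returns bool

bool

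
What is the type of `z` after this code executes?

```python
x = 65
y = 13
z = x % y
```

int % int = int

int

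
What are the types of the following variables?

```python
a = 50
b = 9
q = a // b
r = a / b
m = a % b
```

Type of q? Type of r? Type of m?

// returns int; / returns float; % of ints returns int

int, float, int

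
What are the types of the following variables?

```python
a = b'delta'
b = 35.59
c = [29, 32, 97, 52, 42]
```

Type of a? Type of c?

a is assigned a bytes literal (b'...' prefix); c is assigned a list literal (square brackets)

bytes, list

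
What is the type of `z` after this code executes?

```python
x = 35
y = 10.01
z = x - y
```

int - float = float

float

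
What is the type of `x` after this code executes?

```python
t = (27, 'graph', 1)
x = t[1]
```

Index 1 of tuple is a str literal

str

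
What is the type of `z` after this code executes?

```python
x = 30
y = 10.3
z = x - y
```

int - float = float

float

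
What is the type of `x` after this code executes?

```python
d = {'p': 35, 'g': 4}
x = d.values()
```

.values() returns dict_values view

dict_values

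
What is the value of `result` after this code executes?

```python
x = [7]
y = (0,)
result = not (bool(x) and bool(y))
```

x = [7]; y = (0,); result = False

False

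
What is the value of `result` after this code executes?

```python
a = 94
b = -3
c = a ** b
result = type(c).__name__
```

a is int; b is int; c is float; result = 'float'

'float'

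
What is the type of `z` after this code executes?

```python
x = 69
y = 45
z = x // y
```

int // int = int

int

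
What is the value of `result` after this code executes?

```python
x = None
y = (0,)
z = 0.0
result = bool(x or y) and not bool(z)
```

x = None; y = (0,); z = 0.0; result = True

True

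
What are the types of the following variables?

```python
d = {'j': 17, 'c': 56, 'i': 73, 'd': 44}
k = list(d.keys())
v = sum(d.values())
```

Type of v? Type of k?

sum of ints is int; list() converts to list

int, list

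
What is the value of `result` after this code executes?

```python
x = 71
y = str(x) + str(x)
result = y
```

x = 71; y = '7171'; result = '7171'

'7171'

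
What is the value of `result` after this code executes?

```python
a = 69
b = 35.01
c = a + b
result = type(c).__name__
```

a is int; b is float; c is float; result = 'float'

'float'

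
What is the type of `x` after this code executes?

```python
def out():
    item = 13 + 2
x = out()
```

Function without return returns None

NoneType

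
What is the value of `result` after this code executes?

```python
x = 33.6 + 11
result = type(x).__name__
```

x is float; result = 'float'

'float'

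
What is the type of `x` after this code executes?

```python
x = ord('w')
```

ord() returns int (code point)

int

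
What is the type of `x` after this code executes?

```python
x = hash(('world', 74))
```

hash() returns int

int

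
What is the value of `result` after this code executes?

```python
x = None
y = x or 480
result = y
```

x = None; y = 480; result = 480

480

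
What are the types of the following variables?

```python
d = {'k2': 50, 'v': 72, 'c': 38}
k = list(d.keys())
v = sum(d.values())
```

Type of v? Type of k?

sum of ints is int; list() converts to list

int, list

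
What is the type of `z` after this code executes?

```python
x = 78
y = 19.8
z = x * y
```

int * float = float

float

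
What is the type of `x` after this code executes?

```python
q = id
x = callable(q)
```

callable() returns bool

bool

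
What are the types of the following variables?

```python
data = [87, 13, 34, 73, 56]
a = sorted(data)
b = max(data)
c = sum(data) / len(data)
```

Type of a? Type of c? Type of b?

sorted() returns list; int / int = float; max of ints returns int

list, float, int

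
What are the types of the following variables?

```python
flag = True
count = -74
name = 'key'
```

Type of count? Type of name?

count is assigned a bare integer (no decimal point), so it is an int; name is assigned a quoted string literal, so it is a str

int, str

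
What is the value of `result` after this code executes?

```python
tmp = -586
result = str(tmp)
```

tmp = -586; result = '-586'

'-586'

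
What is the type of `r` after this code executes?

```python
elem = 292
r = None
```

None has type NoneType

NoneType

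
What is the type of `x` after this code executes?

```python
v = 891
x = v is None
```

'is' comparison returns bool

bool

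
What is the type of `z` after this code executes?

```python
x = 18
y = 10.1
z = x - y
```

int - float = float

float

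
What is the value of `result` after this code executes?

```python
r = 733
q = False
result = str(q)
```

r = 733; q = False; result = 'False'

'False'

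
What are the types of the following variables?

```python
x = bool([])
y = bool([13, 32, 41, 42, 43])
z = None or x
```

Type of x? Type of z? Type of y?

bool() returns bool; None or bool returns the bool; bool() returns bool

bool, bool, bool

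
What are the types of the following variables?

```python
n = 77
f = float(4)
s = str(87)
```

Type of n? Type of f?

n is assigned a bare integer (no decimal point), so it is an int; f is assigned the result of calling float(), which returns a float

int, float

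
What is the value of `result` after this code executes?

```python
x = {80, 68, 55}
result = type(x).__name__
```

x is set; result = 'set'

'set'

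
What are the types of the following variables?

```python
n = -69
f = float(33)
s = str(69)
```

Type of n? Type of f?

n is assigned a bare integer (no decimal point), so it is an int; f is assigned the result of calling float(), which returns a float

int, float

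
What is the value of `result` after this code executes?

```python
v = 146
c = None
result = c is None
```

v = 146; c = None; result = True

True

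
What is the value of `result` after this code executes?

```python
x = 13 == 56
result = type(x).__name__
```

x is bool; result = 'bool'

'bool'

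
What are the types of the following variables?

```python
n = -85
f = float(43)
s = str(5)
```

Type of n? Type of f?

n is assigned a bare integer (no decimal point), so it is an int; f is assigned the result of calling float(), which returns a float

int, float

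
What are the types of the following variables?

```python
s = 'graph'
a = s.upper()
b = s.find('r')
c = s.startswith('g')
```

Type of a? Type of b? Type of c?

upper() returns str; find() returns int; startswith() returns bool

str, int, bool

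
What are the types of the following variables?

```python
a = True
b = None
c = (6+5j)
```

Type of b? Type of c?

b is assigned None, whose type is NoneType; c is assigned (6+5j), an int plus an imaginary literal (j suffix), which evaluates to complex

NoneType, complex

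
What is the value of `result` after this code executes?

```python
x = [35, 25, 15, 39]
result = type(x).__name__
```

x is list; result = 'list'

'list'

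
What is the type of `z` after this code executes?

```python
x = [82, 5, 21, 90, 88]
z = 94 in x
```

'in' operator returns bool

bool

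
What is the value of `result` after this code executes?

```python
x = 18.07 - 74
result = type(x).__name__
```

x is float; result = 'float'

'float'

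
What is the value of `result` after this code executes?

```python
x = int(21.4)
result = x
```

x = 21; result = 21

21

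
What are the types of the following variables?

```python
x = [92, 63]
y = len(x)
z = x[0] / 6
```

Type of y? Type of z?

len() returns int; int / int = float

int, float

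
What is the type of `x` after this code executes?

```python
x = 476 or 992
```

'or' returns first truthy value (int)

int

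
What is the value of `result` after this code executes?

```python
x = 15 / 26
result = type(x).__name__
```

x is float; result = 'float'

'float'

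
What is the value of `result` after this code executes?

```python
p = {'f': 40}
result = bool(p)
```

p = {'f': 40}; result = True

True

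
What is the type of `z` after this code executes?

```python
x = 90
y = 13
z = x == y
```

Equality comparison returns bool

bool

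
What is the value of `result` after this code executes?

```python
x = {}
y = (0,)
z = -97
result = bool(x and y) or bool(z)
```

x = {}; y = (0,); z = -97; result = True

True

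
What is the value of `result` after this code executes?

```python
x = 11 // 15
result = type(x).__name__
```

x is int; result = 'int'

'int'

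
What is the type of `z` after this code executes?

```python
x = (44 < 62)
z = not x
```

'not' returns bool

bool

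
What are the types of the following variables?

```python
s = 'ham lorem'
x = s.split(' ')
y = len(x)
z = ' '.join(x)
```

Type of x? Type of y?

str.split() returns list; len() returns int

list, int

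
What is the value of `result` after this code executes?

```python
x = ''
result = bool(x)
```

x = ''; result = False

False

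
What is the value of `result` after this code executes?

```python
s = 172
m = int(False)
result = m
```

s = 172; m = 0; result = 0

0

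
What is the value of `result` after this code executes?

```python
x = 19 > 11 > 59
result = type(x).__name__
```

x is bool; result = 'bool'

'bool'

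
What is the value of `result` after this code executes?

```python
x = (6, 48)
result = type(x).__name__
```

x is tuple; result = 'tuple'

'tuple'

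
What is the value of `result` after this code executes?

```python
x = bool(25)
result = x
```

x = True; result = True

True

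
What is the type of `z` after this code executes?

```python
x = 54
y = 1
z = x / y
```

int / int = float

float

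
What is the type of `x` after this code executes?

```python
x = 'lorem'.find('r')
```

str.find() returns int index

int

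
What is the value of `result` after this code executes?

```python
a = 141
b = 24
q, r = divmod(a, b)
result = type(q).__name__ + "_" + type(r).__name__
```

a is int; b is int; q is int; r is int; result = 'int_int'

'int_int'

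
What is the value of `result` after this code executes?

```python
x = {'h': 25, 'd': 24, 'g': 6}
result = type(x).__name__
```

x is dict; result = 'dict'

'dict'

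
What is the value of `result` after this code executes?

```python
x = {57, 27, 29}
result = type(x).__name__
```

x is set; result = 'set'

'set'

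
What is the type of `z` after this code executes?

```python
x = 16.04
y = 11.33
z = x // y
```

float // float = float

float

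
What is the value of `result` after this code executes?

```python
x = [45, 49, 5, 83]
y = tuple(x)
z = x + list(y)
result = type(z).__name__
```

x is list; y is tuple; z is list; result = 'list'

'list'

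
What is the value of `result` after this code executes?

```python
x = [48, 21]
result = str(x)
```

x = [48, 21]; result = '[48, 21]'

'[48, 21]'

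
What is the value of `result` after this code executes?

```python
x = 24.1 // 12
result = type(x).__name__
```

x is float; result = 'float'

'float'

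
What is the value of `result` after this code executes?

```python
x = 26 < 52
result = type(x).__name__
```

x is bool; result = 'bool'

'bool'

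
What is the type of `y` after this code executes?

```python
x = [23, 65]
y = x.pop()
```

list.pop() returns the popped element

int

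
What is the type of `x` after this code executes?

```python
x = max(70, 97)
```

max() of ints returns int

int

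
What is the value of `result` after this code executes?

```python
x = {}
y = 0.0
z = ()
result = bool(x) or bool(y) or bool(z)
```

x = {}; y = 0.0; z = (); result = False

False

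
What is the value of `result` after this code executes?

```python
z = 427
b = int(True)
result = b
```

z = 427; b = 1; result = 1

1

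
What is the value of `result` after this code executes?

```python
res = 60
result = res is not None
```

res = 60; result = True

True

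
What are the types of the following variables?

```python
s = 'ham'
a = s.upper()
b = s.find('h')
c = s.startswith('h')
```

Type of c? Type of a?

startswith() returns bool; upper() returns str

bool, str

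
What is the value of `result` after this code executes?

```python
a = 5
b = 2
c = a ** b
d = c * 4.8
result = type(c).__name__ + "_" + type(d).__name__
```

a is int; b is int; c is int; d is float; result = 'int_float'

'int_float'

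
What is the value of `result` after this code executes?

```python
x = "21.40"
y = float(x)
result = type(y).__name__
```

x is str; y is float; result = 'float'

'float'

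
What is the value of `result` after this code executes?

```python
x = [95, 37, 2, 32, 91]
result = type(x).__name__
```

x is list; result = 'list'

'list'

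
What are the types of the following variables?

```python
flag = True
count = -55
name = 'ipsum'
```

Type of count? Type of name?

count is assigned a bare integer (no decimal point), so it is an int; name is assigned a quoted string literal, so it is a str

int, str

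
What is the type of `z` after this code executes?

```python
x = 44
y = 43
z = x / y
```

int / int = float

float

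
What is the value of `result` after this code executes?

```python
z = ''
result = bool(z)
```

z = ''; result = False

False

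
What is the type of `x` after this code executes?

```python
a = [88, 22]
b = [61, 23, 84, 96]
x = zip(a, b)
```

zip() returns a zip object

zip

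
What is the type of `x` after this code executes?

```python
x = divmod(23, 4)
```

divmod() returns tuple of (quotient, remainder)

tuple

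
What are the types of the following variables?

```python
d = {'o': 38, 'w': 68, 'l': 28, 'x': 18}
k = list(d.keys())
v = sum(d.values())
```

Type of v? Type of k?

sum of ints is int; list() converts to list

int, list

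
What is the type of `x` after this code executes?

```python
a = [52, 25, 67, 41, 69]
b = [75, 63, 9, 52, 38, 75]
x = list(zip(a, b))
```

list(zip()) returns a list of tuples

list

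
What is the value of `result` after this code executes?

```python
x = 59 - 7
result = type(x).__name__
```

x is int; result = 'int'

'int'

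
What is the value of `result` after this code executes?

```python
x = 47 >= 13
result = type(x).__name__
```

x is bool; result = 'bool'

'bool'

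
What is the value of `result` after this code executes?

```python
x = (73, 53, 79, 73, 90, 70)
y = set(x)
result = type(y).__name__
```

x is tuple; y is set; result = 'set'

'set'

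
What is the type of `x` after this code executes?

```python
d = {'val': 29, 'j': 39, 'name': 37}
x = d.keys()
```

.keys() returns dict_keys view

dict_keys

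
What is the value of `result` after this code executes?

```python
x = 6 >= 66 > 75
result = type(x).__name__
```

x is bool; result = 'bool'

'bool'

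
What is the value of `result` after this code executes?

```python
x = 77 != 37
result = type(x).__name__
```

x is bool; result = 'bool'

'bool'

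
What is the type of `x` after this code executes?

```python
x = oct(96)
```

oct() returns str representation

str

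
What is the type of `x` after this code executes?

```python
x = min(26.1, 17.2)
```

min() of floats returns float

float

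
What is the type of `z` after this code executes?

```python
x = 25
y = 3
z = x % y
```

int % int = int

int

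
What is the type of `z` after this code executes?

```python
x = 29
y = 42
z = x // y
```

int // int = int

int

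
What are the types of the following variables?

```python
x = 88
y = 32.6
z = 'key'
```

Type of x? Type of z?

x is assigned a bare integer (no decimal point), so it is an int; z is assigned a quoted string literal, so it is a str

int, str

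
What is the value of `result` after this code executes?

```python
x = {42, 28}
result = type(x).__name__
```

x is set; result = 'set'

'set'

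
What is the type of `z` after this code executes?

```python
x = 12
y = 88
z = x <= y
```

Comparison returns bool

bool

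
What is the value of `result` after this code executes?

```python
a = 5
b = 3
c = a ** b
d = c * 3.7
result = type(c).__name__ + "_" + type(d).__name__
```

a is int; b is int; c is int; d is float; result = 'int_float'

'int_float'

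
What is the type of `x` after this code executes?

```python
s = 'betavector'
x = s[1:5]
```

Slicing a str returns str

str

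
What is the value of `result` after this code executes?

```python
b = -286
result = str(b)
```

b = -286; result = '-286'

'-286'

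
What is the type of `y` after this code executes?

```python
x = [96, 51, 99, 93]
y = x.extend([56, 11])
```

list.extend() returns None

NoneType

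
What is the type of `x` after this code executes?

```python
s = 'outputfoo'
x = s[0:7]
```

Slicing a str returns str

str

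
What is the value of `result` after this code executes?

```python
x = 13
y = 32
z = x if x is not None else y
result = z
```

x = 13; y = 32; z = 13; result = 13

13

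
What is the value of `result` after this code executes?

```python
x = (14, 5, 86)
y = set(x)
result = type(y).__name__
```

x is tuple; y is set; result = 'set'

'set'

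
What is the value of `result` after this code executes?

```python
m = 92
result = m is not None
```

m = 92; result = True

True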